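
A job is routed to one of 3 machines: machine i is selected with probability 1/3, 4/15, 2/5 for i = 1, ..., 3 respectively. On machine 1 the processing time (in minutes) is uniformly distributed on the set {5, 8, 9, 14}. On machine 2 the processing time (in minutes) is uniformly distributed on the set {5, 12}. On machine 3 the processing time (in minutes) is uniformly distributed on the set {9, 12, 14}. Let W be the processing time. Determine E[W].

149/15

E[W | machine 1] = (5+8+9+14)/4 = 9.
E[W | machine 2] = (5+12)/2 = 17/2.
E[W | machine 3] = (9+12+14)/3 = 35/3.
E[W] = (1/3)·(9) + (4/15)·(17/2) + (2/5)·(35/3) = 149/15.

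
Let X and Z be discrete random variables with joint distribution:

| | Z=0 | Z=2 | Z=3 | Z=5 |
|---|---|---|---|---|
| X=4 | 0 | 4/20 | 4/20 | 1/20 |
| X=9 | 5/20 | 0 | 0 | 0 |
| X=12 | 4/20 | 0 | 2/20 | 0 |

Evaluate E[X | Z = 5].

4

P(Z = 5) = 1/20.
Σ X·P over the event = 4·(1/20) = 1/5.
E[X | Z = 5] = (1/5) / (1/20) = 4.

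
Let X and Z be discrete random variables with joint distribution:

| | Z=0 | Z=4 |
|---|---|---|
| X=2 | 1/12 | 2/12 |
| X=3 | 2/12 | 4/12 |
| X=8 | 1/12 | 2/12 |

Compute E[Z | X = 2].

8/3

P(X = 2) = 1/4.
Σ Z·P over the event = 0·(1/12) + 4·(2/12) = 2/3.
E[Z | X = 2] = (2/3) / (1/4) = 8/3.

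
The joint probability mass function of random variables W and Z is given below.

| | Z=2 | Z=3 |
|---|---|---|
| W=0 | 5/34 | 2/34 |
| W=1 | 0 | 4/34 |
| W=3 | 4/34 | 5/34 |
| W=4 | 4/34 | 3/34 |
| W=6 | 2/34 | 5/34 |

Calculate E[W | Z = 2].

P(Z = 2) = 15/34.
Σ W·P over the event = 0·(5/34) + 3·(4/34) + 4·(4/34) + 6·(2/34) = 20/17.
E[W | Z = 2] = (20/17) / (15/34) = 8/3.

8/3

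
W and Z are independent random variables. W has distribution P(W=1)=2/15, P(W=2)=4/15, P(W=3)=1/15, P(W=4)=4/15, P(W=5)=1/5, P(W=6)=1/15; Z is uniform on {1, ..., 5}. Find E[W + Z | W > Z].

P(W > Z) = 7/15.
Summing (W+Z)·P(x,y) over outcomes with W > Z gives 76/25.
E[W + Z | W > Z] = (76/25) / (7/15) = 228/35.

228/35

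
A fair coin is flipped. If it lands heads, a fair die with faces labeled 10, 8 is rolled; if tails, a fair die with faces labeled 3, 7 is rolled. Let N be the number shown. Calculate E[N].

7

E[N | heads] = (10+8)/2 = 9.
E[N | tails] = (3+7)/2 = 5.
E[N] = (1/2)·(9) + (1/2)·(5) = 7.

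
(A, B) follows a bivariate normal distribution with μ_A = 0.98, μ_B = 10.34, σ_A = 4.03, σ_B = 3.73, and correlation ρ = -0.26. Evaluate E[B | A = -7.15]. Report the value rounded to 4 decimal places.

12.2964

E[B | A=x] = μ_B + ρ(σ_B/σ_A)(x − μ_A) for jointly normal variables.
E[B | A=-7.15] = 10.34 + (-0.26)·(3.73/4.03)·(-7.15 − (0.98)) = 10.34 + (-0.240645)·(-8.13) = 12.2964.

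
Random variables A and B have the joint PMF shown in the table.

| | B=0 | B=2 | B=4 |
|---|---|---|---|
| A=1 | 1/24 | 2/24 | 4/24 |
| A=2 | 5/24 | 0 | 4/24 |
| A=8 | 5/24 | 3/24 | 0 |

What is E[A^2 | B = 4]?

5/2

P(B = 4) = 1/3.
Σ A^2·P over the event = 1·(4/24) + 4·(4/24) = 5/6.
E[A^2 | B = 4] = (5/6) / (1/3) = 5/2.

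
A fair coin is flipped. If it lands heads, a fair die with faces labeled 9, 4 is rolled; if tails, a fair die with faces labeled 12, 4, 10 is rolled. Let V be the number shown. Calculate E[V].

91/12

E[V | heads] = (9+4)/2 = 13/2.
E[V | tails] = (12+4+10)/3 = 26/3.
By the law of total expectation,
E[V] = (1/2)·(13/2) + (1/2)·(26/3) = 91/12.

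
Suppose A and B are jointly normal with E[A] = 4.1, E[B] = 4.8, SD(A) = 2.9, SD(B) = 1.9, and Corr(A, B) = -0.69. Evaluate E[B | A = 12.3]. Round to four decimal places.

1.0930

E[B | A=x] = μ_B + ρ(σ_B/σ_A)(x − μ_A) for jointly normal variables.
E[B | A=12.3] = 4.8 + (-0.69)·(1.9/2.9)·(12.3 − (4.1)) = 4.8 + (-0.45207)·(8.2) = 1.0930.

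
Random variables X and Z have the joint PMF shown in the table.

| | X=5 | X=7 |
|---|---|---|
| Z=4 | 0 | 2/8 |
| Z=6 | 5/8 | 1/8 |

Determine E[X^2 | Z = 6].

P(Z = 6) = 3/4.
Σ X^2·P over the event = 25·(5/8) + 49·(1/8) = 87/4.
E[X^2 | Z = 6] = (87/4) / (3/4) = 29.

29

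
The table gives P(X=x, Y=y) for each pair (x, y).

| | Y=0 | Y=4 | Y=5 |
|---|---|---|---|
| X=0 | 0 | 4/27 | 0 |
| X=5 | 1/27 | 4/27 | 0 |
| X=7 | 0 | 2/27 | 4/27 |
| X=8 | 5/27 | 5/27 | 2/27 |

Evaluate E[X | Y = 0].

P(Y = 0) = 2/9.
Summing X·P(X=x,Y=y) over the conditioning event gives 5/3.
E[X | Y = 0] = (5/3) / (2/9) = 15/2.

15/2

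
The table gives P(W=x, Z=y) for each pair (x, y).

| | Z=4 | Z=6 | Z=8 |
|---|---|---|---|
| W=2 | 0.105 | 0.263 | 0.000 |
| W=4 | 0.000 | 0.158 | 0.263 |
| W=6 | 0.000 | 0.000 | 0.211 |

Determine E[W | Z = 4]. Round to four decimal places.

2.0000

P(Z = 4) = 0.105.
Summing W·P(W=x,Z=y) over the conditioning event gives 0.210.
E[W | Z = 4] = (0.210) / (0.105) = 2.0000.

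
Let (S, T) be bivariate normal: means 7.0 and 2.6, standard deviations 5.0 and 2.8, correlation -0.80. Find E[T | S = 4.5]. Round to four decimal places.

3.7200

For a bivariate normal, E[T | S=x] = μ_T + ρ·(σ_T/σ_S)·(x − μ_S).
E[T | S=4.5] = 2.6 + (-0.80)·(2.8/5.0)·(4.5 − (7.0)) = 2.6 + (-0.448)·(-2.5) = 3.7200.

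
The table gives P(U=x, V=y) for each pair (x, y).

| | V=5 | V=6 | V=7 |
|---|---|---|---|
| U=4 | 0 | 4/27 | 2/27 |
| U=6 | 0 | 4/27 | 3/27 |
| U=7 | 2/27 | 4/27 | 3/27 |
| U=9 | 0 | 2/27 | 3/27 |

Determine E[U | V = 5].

7

P(V = 5) = 2/27.
Σ U·P over the event = 7·(2/27) = 14/27.
E[U | V = 5] = (14/27) / (2/27) = 7.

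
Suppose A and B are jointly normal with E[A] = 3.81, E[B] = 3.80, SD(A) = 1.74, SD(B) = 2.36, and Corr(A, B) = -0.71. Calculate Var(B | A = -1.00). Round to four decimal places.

2.7620

The conditional variance in a bivariate normal is σ_B²(1 − ρ²), independent of x.
Var(B | A=-1.00) = (2.36)²·(1 − (-0.71)²) = 5.5696·0.4959 = 2.7620.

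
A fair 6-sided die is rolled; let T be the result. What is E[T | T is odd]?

Given T is odd, T is equally likely to be any of {1, 3, 5}.
E[T | T is odd] = (1 + 3 + 5) / 3 = 3.

3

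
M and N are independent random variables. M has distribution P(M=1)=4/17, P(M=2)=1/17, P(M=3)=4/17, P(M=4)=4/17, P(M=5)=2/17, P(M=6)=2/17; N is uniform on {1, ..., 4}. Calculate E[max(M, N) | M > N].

162/37

P(M > N) = 37/68.
Summing max(M,N)·P(x,y) over outcomes with M > N gives 81/34.
E[max(M, N) | M > N] = (81/34) / (37/68) = 162/37.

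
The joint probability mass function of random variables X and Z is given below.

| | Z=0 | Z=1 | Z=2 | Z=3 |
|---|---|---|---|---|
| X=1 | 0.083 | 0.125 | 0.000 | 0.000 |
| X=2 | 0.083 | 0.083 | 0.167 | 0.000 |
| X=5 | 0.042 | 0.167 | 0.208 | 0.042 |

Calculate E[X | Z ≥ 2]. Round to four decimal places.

P(Z ≥ 2) = 0.417.
Σ X·P over the event = 2·(0.167) + 5·(0.208) + 5·(0.042) = 1.584.
E[X | Z ≥ 2] = (1.584) / (0.417) = 3.7986.

3.7986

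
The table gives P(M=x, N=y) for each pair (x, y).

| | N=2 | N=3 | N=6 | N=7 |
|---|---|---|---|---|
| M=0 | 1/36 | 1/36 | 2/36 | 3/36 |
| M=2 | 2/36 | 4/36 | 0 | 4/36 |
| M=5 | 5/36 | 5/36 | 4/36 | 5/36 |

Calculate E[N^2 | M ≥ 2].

694/29

P(M ≥ 2) = 29/36.
Σ N^2·P over the event = 4·(2/36) + 9·(4/36) + 49·(4/36) + 4·(5/36) + 9·(5/36) + 36·(4/36) + 49·(5/36) = 347/18.
E[N^2 | M ≥ 2] = (347/18) / (29/36) = 694/29.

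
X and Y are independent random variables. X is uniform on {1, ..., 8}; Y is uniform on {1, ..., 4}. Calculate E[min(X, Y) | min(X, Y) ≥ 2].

P(min(X, Y) ≥ 2) = 21/32.
Summing min(X,Y)·P(x,y) over outcomes with min(X, Y) ≥ 2 gives 59/32.
E[min(X, Y) | min(X, Y) ≥ 2] = (59/32) / (21/32) = 59/21.

59/21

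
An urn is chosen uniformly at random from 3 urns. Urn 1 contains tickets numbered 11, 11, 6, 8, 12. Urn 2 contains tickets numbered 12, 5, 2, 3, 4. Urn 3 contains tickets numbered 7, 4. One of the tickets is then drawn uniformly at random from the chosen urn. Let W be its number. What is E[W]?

203/30

E[W | urn 1] = (11+11+6+8+12)/5 = 48/5.
E[W | urn 2] = (12+5+2+3+4)/5 = 26/5.
E[W | urn 3] = (7+4)/2 = 11/2.
E[W] = (1/3)·(48/5) + (1/3)·(26/5) + (1/3)·(11/2) = 203/30.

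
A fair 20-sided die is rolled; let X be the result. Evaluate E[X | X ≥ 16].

18

Given X ≥ 16, X is equally likely to be any of {16, 17, 18, 19, 20}.
E[X | X ≥ 16] = (16 + 17 + 18 + 19 + 20) / 5 = 18.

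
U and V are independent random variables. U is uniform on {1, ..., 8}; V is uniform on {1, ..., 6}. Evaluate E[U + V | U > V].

79/9

P(U > V) = 9/16.
Summing (U+V)·P(x,y) over outcomes with U > V gives 79/16.
E[U + V | U > V] = (79/16) / (9/16) = 79/9.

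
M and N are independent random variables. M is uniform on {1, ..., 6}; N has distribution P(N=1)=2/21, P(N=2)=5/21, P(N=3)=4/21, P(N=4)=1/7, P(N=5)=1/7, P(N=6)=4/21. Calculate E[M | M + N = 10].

P(M + N = 10) = 5/63.
Summing M·P(x,y) over outcomes with M + N = 10 gives 7/18.
E[M | M + N = 10] = (7/18) / (5/63) = 49/10.

49/10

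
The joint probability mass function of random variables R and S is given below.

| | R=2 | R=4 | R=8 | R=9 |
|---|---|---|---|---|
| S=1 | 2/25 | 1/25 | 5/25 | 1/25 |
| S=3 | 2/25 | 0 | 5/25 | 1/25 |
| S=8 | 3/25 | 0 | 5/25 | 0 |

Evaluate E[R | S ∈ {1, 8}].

103/17

P(S ∈ {1, 8}) = 17/25.
Summing R·P(R=x,S=y) over the conditioning event gives 103/25.
E[R | S ∈ {1, 8}] = (103/25) / (17/25) = 103/17.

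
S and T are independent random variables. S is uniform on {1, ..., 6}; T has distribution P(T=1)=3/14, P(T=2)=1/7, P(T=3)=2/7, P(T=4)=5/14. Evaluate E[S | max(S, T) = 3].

39/17

P(max(S, T) = 3) = 17/84.
Summing S·P(x,y) over outcomes with max(S, T) = 3 gives 13/28.
E[S | max(S, T) = 3] = (13/28) / (17/84) = 39/17.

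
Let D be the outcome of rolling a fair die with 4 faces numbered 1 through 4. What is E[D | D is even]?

3

Given D is even, D is equally likely to be any of {2, 4}.
E[D | D is even] = (2 + 4) / 2 = 3.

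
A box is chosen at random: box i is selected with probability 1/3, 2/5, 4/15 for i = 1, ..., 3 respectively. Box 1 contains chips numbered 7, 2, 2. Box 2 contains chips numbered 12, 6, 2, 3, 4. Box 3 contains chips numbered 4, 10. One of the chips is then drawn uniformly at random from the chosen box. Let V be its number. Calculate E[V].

E[V | box 1] = (7+2+2)/3 = 11/3.
E[V | box 2] = (12+6+2+3+4)/5 = 27/5.
E[V | box 3] = (4+10)/2 = 7.
By the law of total expectation,
E[V] = (1/3)·(11/3) + (2/5)·(27/5) + (4/15)·(7) = 1181/225.

1181/225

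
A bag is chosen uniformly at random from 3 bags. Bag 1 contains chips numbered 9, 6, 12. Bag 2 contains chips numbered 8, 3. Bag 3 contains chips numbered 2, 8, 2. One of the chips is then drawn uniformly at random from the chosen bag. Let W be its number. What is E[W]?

E[W | bag 1] = (9+6+12)/3 = 9.
E[W | bag 2] = (8+3)/2 = 11/2.
E[W | bag 3] = (2+8+2)/3 = 4.
By the law of total expectation,
E[W] = (1/3)·(9) + (1/3)·(11/2) + (1/3)·(4) = 37/6.

37/6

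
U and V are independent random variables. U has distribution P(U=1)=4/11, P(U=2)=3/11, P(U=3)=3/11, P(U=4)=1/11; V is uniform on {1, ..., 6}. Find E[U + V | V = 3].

P(V = 3) = 1/6.
Summing (U+V)·P(x,y) over outcomes with V = 3 gives 28/33.
E[U + V | V = 3] = (28/33) / (1/6) = 56/11.

56/11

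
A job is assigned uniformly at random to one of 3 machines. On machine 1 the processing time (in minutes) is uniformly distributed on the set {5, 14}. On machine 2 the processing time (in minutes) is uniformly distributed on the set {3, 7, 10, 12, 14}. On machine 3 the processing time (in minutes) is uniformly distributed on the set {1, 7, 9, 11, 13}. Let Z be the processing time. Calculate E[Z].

E[Z | machine 1] = (5+14)/2 = 19/2.
E[Z | machine 2] = (3+7+10+12+14)/5 = 46/5.
E[Z | machine 3] = (1+7+9+11+13)/5 = 41/5.
By the law of total expectation,
E[Z] = (1/3)·(19/2) + (1/3)·(46/5) + (1/3)·(41/5) = 269/30.

269/30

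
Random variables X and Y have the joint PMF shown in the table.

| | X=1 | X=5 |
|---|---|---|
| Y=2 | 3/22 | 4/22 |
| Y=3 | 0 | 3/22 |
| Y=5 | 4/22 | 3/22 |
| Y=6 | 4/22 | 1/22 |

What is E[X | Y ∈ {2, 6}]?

8/3

P(Y ∈ {2, 6}) = 6/11.
Σ X·P over the event = 1·(3/22) + 1·(4/22) + 5·(4/22) + 5·(1/22) = 16/11.
E[X | Y ∈ {2, 6}] = (16/11) / (6/11) = 8/3.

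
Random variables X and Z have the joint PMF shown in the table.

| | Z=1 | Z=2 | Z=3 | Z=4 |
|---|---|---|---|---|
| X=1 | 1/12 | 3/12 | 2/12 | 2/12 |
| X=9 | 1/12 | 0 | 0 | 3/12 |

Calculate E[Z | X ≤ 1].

21/8

P(X ≤ 1) = 2/3.
Σ Z·P over the event = 1·(1/12) + 2·(3/12) + 3·(2/12) + 4·(2/12) = 7/4.
E[Z | X ≤ 1] = (7/4) / (2/3) = 21/8.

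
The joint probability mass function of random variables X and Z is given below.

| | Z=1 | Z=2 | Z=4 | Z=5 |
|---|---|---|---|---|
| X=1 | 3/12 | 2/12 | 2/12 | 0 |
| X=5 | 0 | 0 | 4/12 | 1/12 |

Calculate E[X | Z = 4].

P(Z = 4) = 1/2.
Σ X·P over the event = 1·(2/12) + 5·(4/12) = 11/6.
E[X | Z = 4] = (11/6) / (1/2) = 11/3.

11/3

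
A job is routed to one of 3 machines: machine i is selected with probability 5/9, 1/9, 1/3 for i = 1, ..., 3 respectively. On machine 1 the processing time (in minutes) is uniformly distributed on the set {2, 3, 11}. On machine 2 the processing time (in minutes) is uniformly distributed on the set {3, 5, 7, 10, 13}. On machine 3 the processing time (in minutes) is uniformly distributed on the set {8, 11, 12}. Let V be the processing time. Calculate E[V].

979/135

E[V | machine 1] = (2+3+11)/3 = 16/3.
E[V | machine 2] = (3+5+7+10+13)/5 = 38/5.
E[V | machine 3] = (8+11+12)/3 = 31/3.
By the law of total expectation,
E[V] = (5/9)·(16/3) + (1/9)·(38/5) + (1/3)·(31/3) = 979/135.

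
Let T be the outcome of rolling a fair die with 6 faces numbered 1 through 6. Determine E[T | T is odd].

Given T is odd, T is equally likely to be any of {1, 3, 5}.
E[T | T is odd] = (1 + 3 + 5) / 3 = 3.

3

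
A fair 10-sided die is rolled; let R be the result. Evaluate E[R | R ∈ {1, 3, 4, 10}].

9/2

P(R ∈ {1, 3, 4, 10}) = 2/5.
Σ over the event: 1·1/10 + 3·1/10 + 4·1/10 + 10·1/10 = 9/5.
E[R | R ∈ {1, 3, 4, 10}] = (9/5) / (2/5) = 9/2.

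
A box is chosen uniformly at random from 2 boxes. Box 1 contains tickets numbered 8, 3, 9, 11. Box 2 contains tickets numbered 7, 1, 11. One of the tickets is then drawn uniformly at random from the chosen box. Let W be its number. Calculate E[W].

E[W | box 1] = (8+3+9+11)/4 = 31/4.
E[W | box 2] = (7+1+11)/3 = 19/3.
By the law of total expectation,
E[W] = (1/2)·(31/4) + (1/2)·(19/3) = 169/24.

169/24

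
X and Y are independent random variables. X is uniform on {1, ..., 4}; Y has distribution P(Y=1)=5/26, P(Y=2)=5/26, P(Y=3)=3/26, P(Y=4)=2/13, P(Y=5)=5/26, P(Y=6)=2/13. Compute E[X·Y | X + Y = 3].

P(X + Y = 3) = 5/52.
Summing XY·P(x,y) over outcomes with X + Y = 3 gives 5/26.
E[X·Y | X + Y = 3] = (5/26) / (5/52) = 2.

2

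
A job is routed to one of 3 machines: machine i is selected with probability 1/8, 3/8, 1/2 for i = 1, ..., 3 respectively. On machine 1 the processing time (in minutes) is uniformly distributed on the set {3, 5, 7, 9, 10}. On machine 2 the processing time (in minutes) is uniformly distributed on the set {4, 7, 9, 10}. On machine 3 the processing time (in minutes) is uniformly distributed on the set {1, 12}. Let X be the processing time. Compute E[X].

553/80

E[X | machine 1] = (3+5+7+9+10)/5 = 34/5.
E[X | machine 2] = (4+7+9+10)/4 = 15/2.
E[X | machine 3] = (1+12)/2 = 13/2.
E[X] = (1/8)·(34/5) + (3/8)·(15/2) + (1/2)·(13/2) = 553/80.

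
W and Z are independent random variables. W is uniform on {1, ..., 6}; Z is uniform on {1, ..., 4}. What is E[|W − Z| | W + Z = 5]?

2

Outcomes with W + Z = 5: (1,4), (2,3), (3,2), (4,1), each with probability 1/24.
E[|W − Z| | W + Z = 5] = (3 + 1 + 1 + 3) / 4 = 2.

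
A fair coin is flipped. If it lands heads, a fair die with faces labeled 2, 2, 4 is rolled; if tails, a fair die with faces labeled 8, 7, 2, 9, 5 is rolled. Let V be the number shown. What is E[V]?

133/30

E[V | heads] = (2+2+4)/3 = 8/3.
E[V | tails] = (8+7+2+9+5)/5 = 31/5.
E[V] = (1/2)·(8/3) + (1/2)·(31/5) = 133/30.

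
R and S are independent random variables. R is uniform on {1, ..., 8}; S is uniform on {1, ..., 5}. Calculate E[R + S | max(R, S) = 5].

70/9

Outcomes with max(R, S) = 5: (1,5), (2,5), (3,5), (4,5), (5,1), (5,2), (5,3), (5,4), (5,5), each with probability 1/40.
E[R + S | max(R, S) = 5] = (6 + 7 + 8 + 9 + 6 + 7 + 8 + 9 + 10) / 9 = 70/9.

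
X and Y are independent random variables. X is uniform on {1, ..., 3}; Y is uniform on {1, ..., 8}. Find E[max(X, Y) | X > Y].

8/3

Outcomes with X > Y: (2,1), (3,1), (3,2), each with probability 1/24.
E[max(X, Y) | X > Y] = (2 + 3 + 3) / 3 = 8/3.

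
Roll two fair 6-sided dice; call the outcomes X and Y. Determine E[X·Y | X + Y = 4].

Outcomes with X + Y = 4: (1,3), (2,2), (3,1), each with probability 1/36.
E[X·Y | X + Y = 4] = (3 + 4 + 3) / 3 = 10/3.

10/3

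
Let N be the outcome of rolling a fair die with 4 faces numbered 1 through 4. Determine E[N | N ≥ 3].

Given N ≥ 3, N is equally likely to be any of {3, 4}.
E[N | N ≥ 3] = (3 + 4) / 2 = 7/2.

7/2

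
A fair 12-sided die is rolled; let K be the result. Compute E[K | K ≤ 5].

Given K ≤ 5, K is equally likely to be any of {1, 2, 3, 4, 5}.
E[K | K ≤ 5] = (1 + 2 + 3 + 4 + 5) / 5 = 3.

3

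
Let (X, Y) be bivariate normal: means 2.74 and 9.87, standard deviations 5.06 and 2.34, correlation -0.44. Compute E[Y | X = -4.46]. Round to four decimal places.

11.3350

For a bivariate normal, E[Y | X=x] = μ_Y + ρ·(σ_Y/σ_X)·(x − μ_X).
E[Y | X=-4.46] = 9.87 + (-0.44)·(2.34/5.06)·(-4.46 − (2.74)) = 9.87 + (-0.203478)·(-7.2) = 11.3350.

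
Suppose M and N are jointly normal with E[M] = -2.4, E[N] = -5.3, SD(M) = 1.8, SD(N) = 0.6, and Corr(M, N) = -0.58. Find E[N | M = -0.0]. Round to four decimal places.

E[N | M=x] = μ_N + ρ(σ_N/σ_M)(x − μ_M) for jointly normal variables.
E[N | M=-0.0] = -5.3 + (-0.58)·(0.6/1.8)·(-0.0 − (-2.4)) = -5.3 + (-0.19333)·(2.4) = -5.7640.

-5.7640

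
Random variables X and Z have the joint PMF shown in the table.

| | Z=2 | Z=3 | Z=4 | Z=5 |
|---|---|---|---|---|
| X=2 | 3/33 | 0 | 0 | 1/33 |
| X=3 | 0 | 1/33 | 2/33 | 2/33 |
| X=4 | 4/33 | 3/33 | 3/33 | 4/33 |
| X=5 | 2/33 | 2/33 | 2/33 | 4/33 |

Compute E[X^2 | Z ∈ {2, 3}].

P(Z ∈ {2, 3}) = 5/11.
Summing X^2·P(X=x,Z=y) over the conditioning event gives 233/33.
E[X^2 | Z ∈ {2, 3}] = (233/33) / (5/11) = 233/15.

233/15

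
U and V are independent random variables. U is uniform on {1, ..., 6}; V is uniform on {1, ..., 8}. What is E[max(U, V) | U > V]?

14/3

P(U > V) = 5/16.
Summing max(U,V)·P(x,y) over outcomes with U > V gives 35/24.
E[max(U, V) | U > V] = (35/24) / (5/16) = 14/3.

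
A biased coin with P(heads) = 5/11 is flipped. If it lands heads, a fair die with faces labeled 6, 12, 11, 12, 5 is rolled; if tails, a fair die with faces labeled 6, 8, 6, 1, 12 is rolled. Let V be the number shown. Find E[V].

428/55

E[V | heads] = (6+12+11+12+5)/5 = 46/5.
E[V | tails] = (6+8+6+1+12)/5 = 33/5.
E[V] = (5/11)·(46/5) + (6/11)·(33/5) = 428/55.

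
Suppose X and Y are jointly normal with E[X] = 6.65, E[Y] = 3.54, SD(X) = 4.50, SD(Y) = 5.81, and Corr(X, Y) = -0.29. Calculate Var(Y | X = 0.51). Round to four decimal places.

For a bivariate normal, Var(Y | X=x) = σ_Y²(1 − ρ²).
Var(Y | X=0.51) = (5.81)²·(1 − (-0.29)²) = 33.7561·0.9159 = 30.9172.

30.9172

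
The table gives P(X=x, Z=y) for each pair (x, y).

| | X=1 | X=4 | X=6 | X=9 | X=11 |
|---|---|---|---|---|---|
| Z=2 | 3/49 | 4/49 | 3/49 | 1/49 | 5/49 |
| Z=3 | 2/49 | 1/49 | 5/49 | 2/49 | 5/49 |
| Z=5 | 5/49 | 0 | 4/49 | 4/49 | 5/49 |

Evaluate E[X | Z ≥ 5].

20/3

P(Z ≥ 5) = 18/49.
Σ X·P over the event = 1·(5/49) + 6·(4/49) + 9·(4/49) + 11·(5/49) = 120/49.
E[X | Z ≥ 5] = (120/49) / (18/49) = 20/3.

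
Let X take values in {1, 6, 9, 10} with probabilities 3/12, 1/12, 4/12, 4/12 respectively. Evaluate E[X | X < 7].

9/4

P(X < 7) = 1/3.
Σ over the event: 1·1/4 + 6·1/12 = 3/4.
E[X | X < 7] = (3/4) / (1/3) = 9/4.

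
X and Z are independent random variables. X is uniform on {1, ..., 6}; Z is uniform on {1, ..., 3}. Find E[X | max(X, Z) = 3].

12/5

Outcomes with max(X, Z) = 3: (1,3), (2,3), (3,1), (3,2), (3,3), each with probability 1/18.
E[X | max(X, Z) = 3] = (1 + 2 + 3 + 3 + 3) / 5 = 12/5.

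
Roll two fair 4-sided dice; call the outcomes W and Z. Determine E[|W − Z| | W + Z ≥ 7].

Outcomes with W + Z ≥ 7: (3,4), (4,3), (4,4), each with probability 1/16.
E[|W − Z| | W + Z ≥ 7] = (1 + 1 + 0) / 3 = 2/3.

2/3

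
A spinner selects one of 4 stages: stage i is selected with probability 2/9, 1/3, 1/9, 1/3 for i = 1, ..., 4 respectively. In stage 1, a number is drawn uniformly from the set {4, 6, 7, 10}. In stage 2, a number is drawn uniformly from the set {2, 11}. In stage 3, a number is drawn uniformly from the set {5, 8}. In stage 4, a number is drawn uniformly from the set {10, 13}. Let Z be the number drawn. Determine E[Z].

74/9

E[Z | stage 1] = (4+6+7+10)/4 = 27/4.
E[Z | stage 2] = (2+11)/2 = 13/2.
E[Z | stage 3] = (5+8)/2 = 13/2.
E[Z | stage 4] = (10+13)/2 = 23/2.
E[Z] = (2/9)·(27/4) + (1/3)·(13/2) + (1/9)·(13/2) + (1/3)·(23/2) = 74/9.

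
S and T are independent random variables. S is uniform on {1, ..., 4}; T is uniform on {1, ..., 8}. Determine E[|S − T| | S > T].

5/3

Outcomes with S > T: (2,1), (3,1), (3,2), (4,1), (4,2), (4,3), each with probability 1/32.
E[|S − T| | S > T] = (1 + 2 + 1 + 3 + 2 + 1) / 6 = 5/3.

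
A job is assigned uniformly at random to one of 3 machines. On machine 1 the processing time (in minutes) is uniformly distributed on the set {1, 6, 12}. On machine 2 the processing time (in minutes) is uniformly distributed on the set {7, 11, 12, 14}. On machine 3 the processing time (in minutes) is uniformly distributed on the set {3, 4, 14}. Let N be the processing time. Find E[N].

E[N | machine 1] = (1+6+12)/3 = 19/3.
E[N | machine 2] = (7+11+12+14)/4 = 11.
E[N | machine 3] = (3+4+14)/3 = 7.
By the law of total expectation,
E[N] = (1/3)·(19/3) + (1/3)·(11) + (1/3)·(7) = 73/9.

73/9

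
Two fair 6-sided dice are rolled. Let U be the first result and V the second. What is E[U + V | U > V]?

P(U > V) = 5/12.
Summing (U+V)·P(x,y) over outcomes with U > V gives 35/12.
E[U + V | U > V] = (35/12) / (5/12) = 7.

7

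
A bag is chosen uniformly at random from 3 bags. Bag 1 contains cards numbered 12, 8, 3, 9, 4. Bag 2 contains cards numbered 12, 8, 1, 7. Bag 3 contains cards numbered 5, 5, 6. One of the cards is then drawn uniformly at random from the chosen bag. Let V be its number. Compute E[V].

E[V | bag 1] = (12+8+3+9+4)/5 = 36/5.
E[V | bag 2] = (12+8+1+7)/4 = 7.
E[V | bag 3] = (5+5+6)/3 = 16/3.
By the law of total expectation,
E[V] = (1/3)·(36/5) + (1/3)·(7) + (1/3)·(16/3) = 293/45.

293/45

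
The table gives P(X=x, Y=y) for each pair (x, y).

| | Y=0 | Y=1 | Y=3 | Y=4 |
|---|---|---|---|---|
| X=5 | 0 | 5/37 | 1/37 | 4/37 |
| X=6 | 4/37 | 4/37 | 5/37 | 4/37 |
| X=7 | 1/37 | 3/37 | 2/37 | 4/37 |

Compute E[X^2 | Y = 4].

110/3

P(Y = 4) = 12/37.
Σ X^2·P over the event = 25·(4/37) + 36·(4/37) + 49·(4/37) = 440/37.
E[X^2 | Y = 4] = (440/37) / (12/37) = 110/3.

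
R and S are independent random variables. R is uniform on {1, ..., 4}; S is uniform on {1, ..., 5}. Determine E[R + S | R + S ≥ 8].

Outcomes with R + S ≥ 8: (3,5), (4,4), (4,5), each with probability 1/20.
E[R + S | R + S ≥ 8] = (8 + 8 + 9) / 3 = 25/3.

25/3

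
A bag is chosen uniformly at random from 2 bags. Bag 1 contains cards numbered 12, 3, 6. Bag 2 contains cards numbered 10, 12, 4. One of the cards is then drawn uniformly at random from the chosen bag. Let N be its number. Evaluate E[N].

47/6

E[N | bag 1] = (12+3+6)/3 = 7.
E[N | bag 2] = (10+12+4)/3 = 26/3.
By the law of total expectation,
E[N] = (1/2)·(7) + (1/2)·(26/3) = 47/6.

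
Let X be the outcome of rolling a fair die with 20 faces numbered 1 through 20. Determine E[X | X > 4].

P(X > 4) = 4/5.
E[X | X > 4] = (10) / (4/5) = 25/2.

25/2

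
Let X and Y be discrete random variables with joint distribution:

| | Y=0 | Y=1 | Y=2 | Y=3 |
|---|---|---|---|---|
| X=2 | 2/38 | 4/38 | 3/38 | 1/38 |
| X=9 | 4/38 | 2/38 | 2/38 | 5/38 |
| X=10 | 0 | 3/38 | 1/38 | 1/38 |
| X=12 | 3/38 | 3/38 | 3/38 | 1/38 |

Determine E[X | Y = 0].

P(Y = 0) = 9/38.
Σ X·P over the event = 2·(2/38) + 9·(4/38) + 12·(3/38) = 2.
E[X | Y = 0] = (2) / (9/38) = 76/9.

76/9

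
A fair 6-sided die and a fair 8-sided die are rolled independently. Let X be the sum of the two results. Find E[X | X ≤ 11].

P(X ≤ 11) = 7/8.
E[X | X ≤ 11] = (77/12) / (7/8) = 22/3.

22/3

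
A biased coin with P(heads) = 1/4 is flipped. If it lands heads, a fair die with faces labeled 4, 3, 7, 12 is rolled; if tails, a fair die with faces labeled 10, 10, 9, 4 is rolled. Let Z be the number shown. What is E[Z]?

125/16

E[Z | heads] = (4+3+7+12)/4 = 13/2.
E[Z | tails] = (10+10+9+4)/4 = 33/4.
By the law of total expectation,
E[Z] = (1/4)·(13/2) + (3/4)·(33/4) = 125/16.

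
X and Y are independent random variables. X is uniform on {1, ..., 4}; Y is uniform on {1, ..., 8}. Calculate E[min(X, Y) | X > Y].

Outcomes with X > Y: (2,1), (3,1), (3,2), (4,1), (4,2), (4,3), each with probability 1/32.
E[min(X, Y) | X > Y] = (1 + 1 + 2 + 1 + 2 + 3) / 6 = 5/3.

5/3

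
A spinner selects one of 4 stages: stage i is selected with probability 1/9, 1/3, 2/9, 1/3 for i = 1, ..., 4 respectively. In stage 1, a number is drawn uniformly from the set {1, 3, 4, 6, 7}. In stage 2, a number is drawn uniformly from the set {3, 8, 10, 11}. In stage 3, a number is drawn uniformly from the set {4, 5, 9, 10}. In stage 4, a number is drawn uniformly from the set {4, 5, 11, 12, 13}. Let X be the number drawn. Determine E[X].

E[X | stage 1] = (1+3+4+6+7)/5 = 21/5.
E[X | stage 2] = (3+8+10+11)/4 = 8.
E[X | stage 3] = (4+5+9+10)/4 = 7.
E[X | stage 4] = (4+5+11+12+13)/5 = 9.
By the law of total expectation,
E[X] = (1/9)·(21/5) + (1/3)·(8) + (2/9)·(7) + (1/3)·(9) = 346/45.

346/45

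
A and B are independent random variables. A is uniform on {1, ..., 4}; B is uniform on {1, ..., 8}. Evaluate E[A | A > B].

10/3

Outcomes with A > B: (2,1), (3,1), (3,2), (4,1), (4,2), (4,3), each with probability 1/32.
E[A | A > B] = (2 + 3 + 3 + 4 + 4 + 4) / 6 = 10/3.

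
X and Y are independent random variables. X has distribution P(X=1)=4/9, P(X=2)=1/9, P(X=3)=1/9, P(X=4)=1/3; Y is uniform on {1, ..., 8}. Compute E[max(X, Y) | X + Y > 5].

281/48

P(X + Y > 5) = 2/3.
Summing max(X,Y)·P(x,y) over outcomes with X + Y > 5 gives 281/72.
E[max(X, Y) | X + Y > 5] = (281/72) / (2/3) = 281/48.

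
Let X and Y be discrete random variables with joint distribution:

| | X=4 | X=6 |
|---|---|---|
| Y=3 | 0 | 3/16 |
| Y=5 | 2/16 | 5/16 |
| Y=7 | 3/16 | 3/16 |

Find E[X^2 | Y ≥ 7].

26

P(Y ≥ 7) = 3/8.
Σ X^2·P over the event = 16·(3/16) + 36·(3/16) = 39/4.
E[X^2 | Y ≥ 7] = (39/4) / (3/8) = 26.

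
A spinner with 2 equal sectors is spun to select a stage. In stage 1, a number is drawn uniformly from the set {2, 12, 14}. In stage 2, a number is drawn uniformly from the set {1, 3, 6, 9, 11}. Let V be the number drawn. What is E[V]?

23/3

E[V | stage 1] = (2+12+14)/3 = 28/3.
E[V | stage 2] = (1+3+6+9+11)/5 = 6.
E[V] = (1/2)·(28/3) + (1/2)·(6) = 23/3.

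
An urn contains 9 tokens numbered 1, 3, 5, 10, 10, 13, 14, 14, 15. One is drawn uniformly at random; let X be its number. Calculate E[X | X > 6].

38/3

P(X > 6) = 2/3.
Σ over the event: 10·2/9 + 13·1/9 + 14·2/9 + 15·1/9 = 76/9.
E[X | X > 6] = (76/9) / (2/3) = 38/3.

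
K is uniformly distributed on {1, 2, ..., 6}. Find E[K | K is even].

Given K is even, K is equally likely to be any of {2, 4, 6}.
E[K | K is even] = (2 + 4 + 6) / 3 = 4.

4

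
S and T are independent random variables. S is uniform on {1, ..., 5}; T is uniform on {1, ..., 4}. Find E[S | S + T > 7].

14/3

P(S + T > 7) = 3/20.
Summing S·P(x,y) over outcomes with S + T > 7 gives 7/10.
E[S | S + T > 7] = (7/10) / (3/20) = 14/3.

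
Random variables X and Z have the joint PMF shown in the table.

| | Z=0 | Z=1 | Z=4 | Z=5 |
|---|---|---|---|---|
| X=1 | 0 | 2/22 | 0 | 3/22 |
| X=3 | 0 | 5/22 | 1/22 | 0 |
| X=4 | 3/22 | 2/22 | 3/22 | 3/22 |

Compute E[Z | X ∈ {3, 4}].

P(X ∈ {3, 4}) = 17/22.
Σ Z·P over the event = 1·(5/22) + 4·(1/22) + 0·(3/22) + 1·(2/22) + 4·(3/22) + 5·(3/22) = 19/11.
E[Z | X ∈ {3, 4}] = (19/11) / (17/22) = 38/17.

38/17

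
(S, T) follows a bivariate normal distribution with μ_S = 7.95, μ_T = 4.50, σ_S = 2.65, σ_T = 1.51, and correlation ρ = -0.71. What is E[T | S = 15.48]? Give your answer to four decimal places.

1.4536

For a bivariate normal, E[T | S=x] = μ_T + ρ·(σ_T/σ_S)·(x − μ_S).
E[T | S=15.48] = 4.50 + (-0.71)·(1.51/2.65)·(15.48 − (7.95)) = 4.50 + (-0.40457)·(7.53) = 1.4536.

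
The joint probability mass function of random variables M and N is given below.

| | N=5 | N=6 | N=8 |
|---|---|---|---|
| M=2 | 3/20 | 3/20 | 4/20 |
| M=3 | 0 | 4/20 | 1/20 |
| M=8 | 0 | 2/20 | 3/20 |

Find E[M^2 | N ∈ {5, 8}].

P(N ∈ {5, 8}) = 11/20.
Σ M^2·P over the event = 4·(3/20) + 4·(4/20) + 9·(1/20) + 64·(3/20) = 229/20.
E[M^2 | N ∈ {5, 8}] = (229/20) / (11/20) = 229/11.

229/11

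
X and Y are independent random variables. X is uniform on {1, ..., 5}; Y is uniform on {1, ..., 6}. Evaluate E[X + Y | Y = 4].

P(Y = 4) = 1/6.
Summing (X+Y)·P(x,y) over outcomes with Y = 4 gives 7/6.
E[X + Y | Y = 4] = (7/6) / (1/6) = 7.

7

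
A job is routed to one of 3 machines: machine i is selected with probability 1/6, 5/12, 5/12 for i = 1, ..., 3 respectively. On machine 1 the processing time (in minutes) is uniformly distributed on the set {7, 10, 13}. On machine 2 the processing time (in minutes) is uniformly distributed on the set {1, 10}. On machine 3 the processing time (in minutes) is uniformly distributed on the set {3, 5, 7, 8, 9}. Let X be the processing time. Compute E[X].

53/8

E[X | machine 1] = (7+10+13)/3 = 10.
E[X | machine 2] = (1+10)/2 = 11/2.
E[X | machine 3] = (3+5+7+8+9)/5 = 32/5.
By the law of total expectation,
E[X] = (1/6)·(10) + (5/12)·(11/2) + (5/12)·(32/5) = 53/8.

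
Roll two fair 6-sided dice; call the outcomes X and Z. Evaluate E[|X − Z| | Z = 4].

3/2

Outcomes with Z = 4: (1,4), (2,4), (3,4), (4,4), (5,4), (6,4), each with probability 1/36.
E[|X − Z| | Z = 4] = (3 + 2 + 1 + 0 + 1 + 2) / 6 = 3/2.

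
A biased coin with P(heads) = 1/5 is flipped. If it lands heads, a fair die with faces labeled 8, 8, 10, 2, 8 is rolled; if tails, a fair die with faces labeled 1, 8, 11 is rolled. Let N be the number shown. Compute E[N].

508/75

E[N | heads] = (8+8+10+2+8)/5 = 36/5.
E[N | tails] = (1+8+11)/3 = 20/3.
By the law of total expectation,
E[N] = (1/5)·(36/5) + (4/5)·(20/3) = 508/75.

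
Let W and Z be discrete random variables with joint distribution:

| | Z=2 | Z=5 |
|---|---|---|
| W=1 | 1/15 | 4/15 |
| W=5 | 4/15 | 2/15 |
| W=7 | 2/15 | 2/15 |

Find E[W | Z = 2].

5

P(Z = 2) = 7/15.
Summing W·P(W=x,Z=y) over the conditioning event gives 7/3.
E[W | Z = 2] = (7/3) / (7/15) = 5.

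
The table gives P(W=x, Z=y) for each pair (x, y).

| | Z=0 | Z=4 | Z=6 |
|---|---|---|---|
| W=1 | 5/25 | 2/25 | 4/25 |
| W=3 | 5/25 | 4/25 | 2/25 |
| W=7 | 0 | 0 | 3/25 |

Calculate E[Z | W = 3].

P(W = 3) = 11/25.
Σ Z·P over the event = 0·(5/25) + 4·(4/25) + 6·(2/25) = 28/25.
E[Z | W = 3] = (28/25) / (11/25) = 28/11.

28/11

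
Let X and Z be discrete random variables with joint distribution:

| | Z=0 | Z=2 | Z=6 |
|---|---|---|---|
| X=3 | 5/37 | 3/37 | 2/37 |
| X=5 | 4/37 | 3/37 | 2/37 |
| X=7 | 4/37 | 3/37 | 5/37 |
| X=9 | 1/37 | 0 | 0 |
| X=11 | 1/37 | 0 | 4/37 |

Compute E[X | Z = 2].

5

P(Z = 2) = 9/37.
Σ X·P over the event = 3·(3/37) + 5·(3/37) + 7·(3/37) = 45/37.
E[X | Z = 2] = (45/37) / (9/37) = 5.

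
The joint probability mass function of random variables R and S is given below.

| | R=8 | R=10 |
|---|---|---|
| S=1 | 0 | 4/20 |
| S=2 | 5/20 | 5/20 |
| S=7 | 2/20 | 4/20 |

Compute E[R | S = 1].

P(S = 1) = 1/5.
Σ R·P over the event = 10·(4/20) = 2.
E[R | S = 1] = (2) / (1/5) = 10.

10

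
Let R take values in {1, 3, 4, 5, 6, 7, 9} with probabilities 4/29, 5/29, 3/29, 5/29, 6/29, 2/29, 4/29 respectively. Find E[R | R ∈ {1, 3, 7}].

3

P(R ∈ {1, 3, 7}) = 11/29.
Σ over the event: 1·4/29 + 3·5/29 + 7·2/29 = 33/29.
E[R | R ∈ {1, 3, 7}] = (33/29) / (11/29) = 3.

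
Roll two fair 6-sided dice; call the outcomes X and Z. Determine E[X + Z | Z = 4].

Outcomes with Z = 4: (1,4), (2,4), (3,4), (4,4), (5,4), (6,4), each with probability 1/36.
E[X + Z | Z = 4] = (5 + 6 + 7 + 8 + 9 + 10) / 6 = 15/2.

15/2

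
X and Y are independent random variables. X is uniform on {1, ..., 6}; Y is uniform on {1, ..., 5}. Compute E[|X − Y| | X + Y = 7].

13/5

Outcomes with X + Y = 7: (2,5), (3,4), (4,3), (5,2), (6,1), each with probability 1/30.
E[|X − Y| | X + Y = 7] = (3 + 1 + 1 + 3 + 5) / 5 = 13/5.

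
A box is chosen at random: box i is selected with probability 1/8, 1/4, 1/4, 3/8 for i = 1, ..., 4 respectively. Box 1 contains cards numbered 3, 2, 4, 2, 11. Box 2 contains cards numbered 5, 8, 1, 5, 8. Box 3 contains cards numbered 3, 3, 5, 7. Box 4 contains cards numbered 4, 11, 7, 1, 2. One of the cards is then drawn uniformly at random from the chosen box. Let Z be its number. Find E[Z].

49/10

E[Z | box 1] = (3+2+4+2+11)/5 = 22/5.
E[Z | box 2] = (5+8+1+5+8)/5 = 27/5.
E[Z | box 3] = (3+3+5+7)/4 = 9/2.
E[Z | box 4] = (4+11+7+1+2)/5 = 5.
E[Z] = (1/8)·(22/5) + (1/4)·(27/5) + (1/4)·(9/2) + (3/8)·(5) = 49/10.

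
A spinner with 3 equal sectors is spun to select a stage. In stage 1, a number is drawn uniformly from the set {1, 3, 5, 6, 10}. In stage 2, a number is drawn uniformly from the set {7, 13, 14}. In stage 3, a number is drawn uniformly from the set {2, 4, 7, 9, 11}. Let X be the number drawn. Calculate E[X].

344/45

E[X | stage 1] = (1+3+5+6+10)/5 = 5.
E[X | stage 2] = (7+13+14)/3 = 34/3.
E[X | stage 3] = (2+4+7+9+11)/5 = 33/5.
By the law of total expectation,
E[X] = (1/3)·(5) + (1/3)·(34/3) + (1/3)·(33/5) = 344/45.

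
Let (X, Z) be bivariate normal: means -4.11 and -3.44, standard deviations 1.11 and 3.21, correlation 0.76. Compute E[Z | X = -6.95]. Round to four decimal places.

E[Z | X=x] = μ_Z + ρ(σ_Z/σ_X)(x − μ_X) for jointly normal variables.
E[Z | X=-6.95] = -3.44 + (0.76)·(3.21/1.11)·(-6.95 − (-4.11)) = -3.44 + (2.19784)·(-2.84) = -9.6819.

-9.6819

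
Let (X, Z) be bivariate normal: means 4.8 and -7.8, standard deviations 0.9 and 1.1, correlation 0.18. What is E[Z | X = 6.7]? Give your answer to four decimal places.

The regression of Z on X has slope ρ·σ_Z/σ_X and passes through (μ_X, μ_Z).
E[Z | X=6.7] = -7.8 + (0.18)·(1.1/0.9)·(6.7 − (4.8)) = -7.8 + (0.22)·(1.9) = -7.3820.

-7.3820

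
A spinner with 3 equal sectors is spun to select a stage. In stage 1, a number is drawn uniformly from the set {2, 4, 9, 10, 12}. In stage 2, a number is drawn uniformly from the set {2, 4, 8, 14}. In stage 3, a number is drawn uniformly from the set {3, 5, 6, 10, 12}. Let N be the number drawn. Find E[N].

36/5

E[N | stage 1] = (2+4+9+10+12)/5 = 37/5.
E[N | stage 2] = (2+4+8+14)/4 = 7.
E[N | stage 3] = (3+5+6+10+12)/5 = 36/5.
E[N] = (1/3)·(37/5) + (1/3)·(7) + (1/3)·(36/5) = 36/5.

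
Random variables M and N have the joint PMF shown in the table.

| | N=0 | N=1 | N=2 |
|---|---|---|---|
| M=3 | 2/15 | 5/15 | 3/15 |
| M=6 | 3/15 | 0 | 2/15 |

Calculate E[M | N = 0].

24/5

P(N = 0) = 1/3.
Σ M·P over the event = 3·(2/15) + 6·(3/15) = 8/5.
E[M | N = 0] = (8/5) / (1/3) = 24/5.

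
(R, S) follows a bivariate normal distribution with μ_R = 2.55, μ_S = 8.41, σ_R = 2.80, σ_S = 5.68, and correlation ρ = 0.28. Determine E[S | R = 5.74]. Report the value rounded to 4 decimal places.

10.2219

For a bivariate normal, E[S | R=x] = μ_S + ρ·(σ_S/σ_R)·(x − μ_R).
E[S | R=5.74] = 8.41 + (0.28)·(5.68/2.80)·(5.74 − (2.55)) = 8.41 + (0.568)·(3.19) = 10.2219.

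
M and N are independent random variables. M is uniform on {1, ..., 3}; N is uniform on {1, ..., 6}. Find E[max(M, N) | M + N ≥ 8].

17/3

P(M + N ≥ 8) = 1/6.
Summing max(M,N)·P(x,y) over outcomes with M + N ≥ 8 gives 17/18.
E[max(M, N) | M + N ≥ 8] = (17/18) / (1/6) = 17/3.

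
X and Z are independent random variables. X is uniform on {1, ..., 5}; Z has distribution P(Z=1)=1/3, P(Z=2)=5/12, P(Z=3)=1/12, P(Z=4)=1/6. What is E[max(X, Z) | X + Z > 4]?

P(X + Z > 4) = 37/60.
Summing max(X,Z)·P(x,y) over outcomes with X + Z > 4 gives 51/20.
E[max(X, Z) | X + Z > 4] = (51/20) / (37/60) = 153/37.

153/37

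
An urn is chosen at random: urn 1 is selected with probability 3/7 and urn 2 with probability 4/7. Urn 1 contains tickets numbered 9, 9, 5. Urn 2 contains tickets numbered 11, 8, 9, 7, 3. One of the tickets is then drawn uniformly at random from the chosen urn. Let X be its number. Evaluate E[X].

E[X | urn 1] = (9+9+5)/3 = 23/3.
E[X | urn 2] = (11+8+9+7+3)/5 = 38/5.
By the law of total expectation,
E[X] = (3/7)·(23/3) + (4/7)·(38/5) = 267/35.

267/35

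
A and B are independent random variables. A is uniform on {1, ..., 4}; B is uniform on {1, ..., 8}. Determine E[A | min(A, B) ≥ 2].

3

P(min(A, B) ≥ 2) = 21/32.
Summing A·P(x,y) over outcomes with min(A, B) ≥ 2 gives 63/32.
E[A | min(A, B) ≥ 2] = (63/32) / (21/32) = 3.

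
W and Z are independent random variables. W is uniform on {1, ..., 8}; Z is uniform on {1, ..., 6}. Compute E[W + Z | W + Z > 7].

272/27

P(W + Z > 7) = 9/16.
Summing (W+Z)·P(x,y) over outcomes with W + Z > 7 gives 17/3.
E[W + Z | W + Z > 7] = (17/3) / (9/16) = 272/27.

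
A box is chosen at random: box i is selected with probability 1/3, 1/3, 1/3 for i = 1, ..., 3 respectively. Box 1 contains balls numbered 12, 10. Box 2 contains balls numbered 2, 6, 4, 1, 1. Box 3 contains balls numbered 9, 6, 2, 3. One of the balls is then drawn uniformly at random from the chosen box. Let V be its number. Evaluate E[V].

94/15

E[V | box 1] = (12+10)/2 = 11.
E[V | box 2] = (2+6+4+1+1)/5 = 14/5.
E[V | box 3] = (9+6+2+3)/4 = 5.
By the law of total expectation,
E[V] = (1/3)·(11) + (1/3)·(14/5) + (1/3)·(5) = 94/15.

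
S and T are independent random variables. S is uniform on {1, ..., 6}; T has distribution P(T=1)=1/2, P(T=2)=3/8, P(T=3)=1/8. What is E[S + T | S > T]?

P(S > T) = 35/48.
Summing (S+T)·P(x,y) over outcomes with S > T gives 101/24.
E[S + T | S > T] = (101/24) / (35/48) = 202/35.

202/35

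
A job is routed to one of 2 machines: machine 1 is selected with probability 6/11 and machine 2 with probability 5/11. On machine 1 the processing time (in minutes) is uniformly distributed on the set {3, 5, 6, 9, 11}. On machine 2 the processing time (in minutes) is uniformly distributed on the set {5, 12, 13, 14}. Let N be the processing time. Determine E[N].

479/55

E[N | machine 1] = (3+5+6+9+11)/5 = 34/5.
E[N | machine 2] = (5+12+13+14)/4 = 11.
By the law of total expectation,
E[N] = (6/11)·(34/5) + (5/11)·(11) = 479/55.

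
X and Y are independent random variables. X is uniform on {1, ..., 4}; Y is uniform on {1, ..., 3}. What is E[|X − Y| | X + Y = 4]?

Outcomes with X + Y = 4: (1,3), (2,2), (3,1), each with probability 1/12.
E[|X − Y| | X + Y = 4] = (2 + 0 + 2) / 3 = 4/3.

4/3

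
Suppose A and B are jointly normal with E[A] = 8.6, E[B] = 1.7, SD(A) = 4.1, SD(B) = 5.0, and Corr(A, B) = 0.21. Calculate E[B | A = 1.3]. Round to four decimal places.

For a bivariate normal, E[B | A=x] = μ_B + ρ·(σ_B/σ_A)·(x − μ_A).
E[B | A=1.3] = 1.7 + (0.21)·(5.0/4.1)·(1.3 − (8.6)) = 1.7 + (0.2561)·(-7.3) = -0.1695.

-0.1695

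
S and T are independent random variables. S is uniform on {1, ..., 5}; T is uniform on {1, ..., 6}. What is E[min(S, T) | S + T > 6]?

16/5

P(S + T > 6) = 1/2.
Summing min(S,T)·P(x,y) over outcomes with S + T > 6 gives 8/5.
E[min(S, T) | S + T > 6] = (8/5) / (1/2) = 16/5.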